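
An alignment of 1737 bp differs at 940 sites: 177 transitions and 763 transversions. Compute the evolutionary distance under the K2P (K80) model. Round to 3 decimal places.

P = 177/1737 ≈ 0.1019 and Q = 763/1737 ≈ 0.439263.
Under the Kimura two-parameter model, d = −½ ln(1 − 2P − Q) − ¼ ln(1 − 2Q).
1 − 2P − Q = 0.356937, giving −½ ln(0.356937) = 0.515098.
1 − 2Q = 0.121474, giving −¼ ln(0.121474) = 0.527014.
d = 0.515098 + 0.527014 = 1.042112.

1.042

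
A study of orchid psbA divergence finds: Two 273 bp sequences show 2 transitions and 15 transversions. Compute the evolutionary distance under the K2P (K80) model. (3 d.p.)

P = 2/273 ≈ 0.007326 and Q = 15/273 ≈ 0.054945.
Under the Kimura two-parameter model, d = −½ ln(1 − 2P − Q) − ¼ ln(1 − 2Q).
1 − 2P − Q = 0.930403, giving −½ ln(0.930403) = 0.036069.
1 − 2Q = 0.89011, giving −¼ ln(0.89011) = 0.029103.
d = 0.036069 + 0.029103 = 0.065172.

0.065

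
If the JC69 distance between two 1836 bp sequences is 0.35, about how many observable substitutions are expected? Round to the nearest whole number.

Invert JC69: p = (3/4)(1 − e^(−4d/3)) = 0.75 × (1 − e^(-0.466667)) = 0.75 × (1 − 0.627089) = 0.279683.
Expected differing sites = pL ≈ 0.279683 × 1836 = 513.497988 ≈ 513.

513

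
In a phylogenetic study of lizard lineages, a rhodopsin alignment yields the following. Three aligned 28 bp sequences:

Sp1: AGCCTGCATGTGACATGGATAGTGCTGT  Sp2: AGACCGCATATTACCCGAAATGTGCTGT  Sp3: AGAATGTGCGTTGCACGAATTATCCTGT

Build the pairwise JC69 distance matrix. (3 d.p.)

d(Sp1,Sp2) = 0.420, d(Sp1,Sp3) = 0.635, d(Sp2,Sp3) = 0.556

Sp1–Sp2: 9/28 sites differ → p ≈ 0.321429, d = −0.75 ln(1 − 0.428572) = 0.419713 ≈ 0.420.
Sp1–Sp3: 12/28 sites differ → p ≈ 0.428571, d = −0.75 ln(1 − 0.571428) = 0.635472 ≈ 0.635.
Sp2–Sp3: 11/28 sites differ → p ≈ 0.392857, d = −0.75 ln(1 − 0.523809) = 0.556452 ≈ 0.556.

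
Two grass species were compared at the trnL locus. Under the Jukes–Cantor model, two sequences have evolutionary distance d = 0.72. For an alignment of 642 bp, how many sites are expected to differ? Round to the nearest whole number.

297

Invert JC69: p = (3/4)(1 − e^(−4d/3)) = 0.75 × (1 − e^(-0.96)) = 0.75 × (1 − 0.382893) = 0.462830.
Expected differing sites = pL ≈ 0.462830 × 642 = 297.13686 ≈ 297.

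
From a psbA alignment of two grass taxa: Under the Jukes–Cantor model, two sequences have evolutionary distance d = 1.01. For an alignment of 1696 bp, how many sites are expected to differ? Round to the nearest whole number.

941

Invert JC69: p = (3/4)(1 − e^(−4d/3)) = 0.75 × (1 − e^(-1.346667)) = 0.75 × (1 − 0.260106) = 0.554921.
Expected differing sites = pL ≈ 0.554921 × 1696 = 941.146016 ≈ 941.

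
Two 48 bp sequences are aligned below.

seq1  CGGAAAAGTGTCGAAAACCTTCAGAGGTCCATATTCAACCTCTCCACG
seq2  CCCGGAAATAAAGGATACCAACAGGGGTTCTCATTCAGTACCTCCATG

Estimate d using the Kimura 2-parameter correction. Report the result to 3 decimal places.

0.699

Of 48 sites, 12 differences are transitions and 9 are transversions, so P = 12/48 = 0.25 and Q = 9/48 = 0.1875.
Under the Kimura two-parameter model, d = −½ ln(1 − 2P − Q) − ¼ ln(1 − 2Q).
1 − 2P − Q = 0.3125, giving −½ ln(0.3125) = 0.581575.
1 − 2Q = 0.625, giving −¼ ln(0.625) = 0.117501.
d = 0.581575 + 0.117501 = 0.699076.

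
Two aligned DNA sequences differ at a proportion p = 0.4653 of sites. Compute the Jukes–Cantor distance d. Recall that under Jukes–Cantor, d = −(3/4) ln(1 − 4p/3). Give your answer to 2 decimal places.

0.73

d = −(3/4) ln(1 − 4p/3) = −0.75 ln(1 − 0.6204) = −0.75 ln(0.3796)
  = −0.75 × (-0.968637) = 0.726478 substitutions/site.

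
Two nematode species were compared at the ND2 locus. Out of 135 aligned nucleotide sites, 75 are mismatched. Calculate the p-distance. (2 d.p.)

p = 75/135 = 0.555555… ≈ 0.56 (to 2 d.p.).

0.56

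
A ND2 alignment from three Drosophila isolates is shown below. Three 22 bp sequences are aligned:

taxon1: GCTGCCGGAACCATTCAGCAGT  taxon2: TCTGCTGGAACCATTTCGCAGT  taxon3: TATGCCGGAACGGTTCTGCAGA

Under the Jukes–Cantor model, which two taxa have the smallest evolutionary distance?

taxon1–taxon2: 4/22 differ, p = 0.182, d = 0.208.
taxon1–taxon3: 6/22 differ, p = 0.273, d = 0.339.
taxon2–taxon3: 7/22 differ, p = 0.318, d = 0.414.
The smallest distance is between taxon1 and taxon2.

taxon1 and taxon2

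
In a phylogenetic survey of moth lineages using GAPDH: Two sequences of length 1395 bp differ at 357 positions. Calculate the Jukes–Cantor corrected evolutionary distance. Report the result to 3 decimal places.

p = 357/1395 ≈ 0.255914.
d = −(3/4) ln(1 − 4p/3) = −0.75 ln(1 − 0.341219) = −0.75 ln(0.658781)
  = −0.75 × (-0.417364) = 0.313023 substitutions/site.

0.313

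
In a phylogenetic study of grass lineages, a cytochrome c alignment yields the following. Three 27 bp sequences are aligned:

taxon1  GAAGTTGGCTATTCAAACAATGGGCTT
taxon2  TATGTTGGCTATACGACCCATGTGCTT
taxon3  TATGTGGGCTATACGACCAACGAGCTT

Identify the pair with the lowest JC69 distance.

taxon1–taxon2: 7/27 differ, p = 0.259, d = 0.318.
taxon1–taxon3: 8/27 differ, p = 0.296, d = 0.377.
taxon2–taxon3: 4/27 differ, p = 0.148, d = 0.165.
The smallest distance is between taxon2 and taxon3.

taxon2 and taxon3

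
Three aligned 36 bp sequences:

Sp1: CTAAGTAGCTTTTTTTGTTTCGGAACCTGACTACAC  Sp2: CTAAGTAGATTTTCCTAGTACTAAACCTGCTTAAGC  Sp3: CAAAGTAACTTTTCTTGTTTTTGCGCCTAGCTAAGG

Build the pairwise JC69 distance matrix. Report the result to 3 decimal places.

d(Sp1,Sp2) = 0.441, d(Sp1,Sp3) = 0.441, d(Sp2,Sp3) = 0.608

Sp1–Sp2: 12/36 sites differ → p ≈ 0.333333, d = −0.75 ln(1 − 0.444444) = 0.440839 ≈ 0.441.
Sp1–Sp3: 12/36 sites differ → p ≈ 0.333333, d = −0.75 ln(1 − 0.444444) = 0.440839 ≈ 0.441.
Sp2–Sp3: 15/36 sites differ → p ≈ 0.416667, d = −0.75 ln(1 − 0.555556) = 0.608198 ≈ 0.608.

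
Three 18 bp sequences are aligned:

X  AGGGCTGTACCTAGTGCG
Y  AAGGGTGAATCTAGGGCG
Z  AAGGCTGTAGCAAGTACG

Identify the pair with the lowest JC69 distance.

X–Y: 5/18 differ, p = 0.278, d = 0.347.
X–Z: 4/18 differ, p = 0.222, d = 0.264.
Y–Z: 6/18 differ, p = 0.333, d = 0.441.
The smallest distance is between X and Z.

X and Z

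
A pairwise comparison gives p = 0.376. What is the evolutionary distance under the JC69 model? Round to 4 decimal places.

0.5219

d = −(3/4) ln(1 − 4p/3) = −0.75 ln(1 − 0.501333) = −0.75 ln(0.498667)
  = −0.75 × (-0.695817) = 0.521863 substitutions/site.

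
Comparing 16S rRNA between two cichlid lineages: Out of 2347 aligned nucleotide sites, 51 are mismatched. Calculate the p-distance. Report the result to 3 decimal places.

p = 51/2347 = 0.021729… ≈ 0.022 (to 3 d.p.).

0.022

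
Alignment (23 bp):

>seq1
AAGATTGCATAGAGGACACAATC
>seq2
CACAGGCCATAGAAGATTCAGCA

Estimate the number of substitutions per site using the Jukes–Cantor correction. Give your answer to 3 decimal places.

The sequences differ at 11 of 23 sites, so p = 11/23 ≈ 0.478261.
d = −(3/4) ln(1 − 4p/3) = −0.75 ln(1 − 0.637681) = −0.75 ln(0.362319)
  = −0.75 × (-1.015230) = 0.761423 substitutions/site.

0.761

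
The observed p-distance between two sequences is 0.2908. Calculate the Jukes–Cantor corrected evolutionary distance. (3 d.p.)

0.368

d = −(3/4) ln(1 − 4p/3) = −0.75 ln(1 − 0.387733) = −0.75 ln(0.612267)
  = −0.75 × (-0.490587) = 0.367940 substitutions/site.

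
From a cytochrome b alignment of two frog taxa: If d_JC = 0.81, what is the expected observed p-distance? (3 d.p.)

p = (3/4)(1 − e^(−4d/3)) = 0.75 × (1 − e^(-1.08)) = 0.75 × (1 − 0.339596) = 0.495303.

0.495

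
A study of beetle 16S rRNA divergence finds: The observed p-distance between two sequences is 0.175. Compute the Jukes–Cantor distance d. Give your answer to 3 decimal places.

d = −(3/4) ln(1 − 4p/3) = −0.75 ln(1 − 0.233333) = −0.75 ln(0.766667)
  = −0.75 × (-0.265703) = 0.199277 substitutions/site.

0.199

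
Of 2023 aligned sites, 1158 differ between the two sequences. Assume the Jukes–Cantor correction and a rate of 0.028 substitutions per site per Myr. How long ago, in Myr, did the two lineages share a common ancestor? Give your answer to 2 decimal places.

19.29

p = 1158/2023 ≈ 0.572417.
d = −(3/4) ln(1 − 4p/3) = −0.75 ln(1 − 0.763223) = −0.75 ln(0.236777)
  = −0.75 × (-1.440637) = 1.080478 substitutions/site.
Under a molecular clock d = 2μt, so t = d/(2μ) = 1.080478 / (2 × 0.028) = 19.29 Myr.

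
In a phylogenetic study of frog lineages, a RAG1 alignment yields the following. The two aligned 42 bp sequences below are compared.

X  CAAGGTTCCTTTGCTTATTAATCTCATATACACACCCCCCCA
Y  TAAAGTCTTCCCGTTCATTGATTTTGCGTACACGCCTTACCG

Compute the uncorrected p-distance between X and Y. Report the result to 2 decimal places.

The sequences differ at 21 of 42 positions.
p = 21/42 = 0.50.

0.50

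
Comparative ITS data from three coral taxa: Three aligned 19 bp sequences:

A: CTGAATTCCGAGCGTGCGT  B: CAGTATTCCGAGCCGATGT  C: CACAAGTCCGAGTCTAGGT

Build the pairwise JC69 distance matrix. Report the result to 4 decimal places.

d(A,B) = 0.4099, d(A,C) = 0.5068, d(B,C) = 0.4099

A–B: 6/19 sites differ → p ≈ 0.315789, d = −0.75 ln(1 − 0.421052) = 0.409907 ≈ 0.4099.
A–C: 7/19 sites differ → p ≈ 0.368421, d = −0.75 ln(1 − 0.491228) = 0.506816 ≈ 0.5068.
B–C: 6/19 sites differ → p ≈ 0.315789, d = −0.75 ln(1 − 0.421052) = 0.409907 ≈ 0.4099.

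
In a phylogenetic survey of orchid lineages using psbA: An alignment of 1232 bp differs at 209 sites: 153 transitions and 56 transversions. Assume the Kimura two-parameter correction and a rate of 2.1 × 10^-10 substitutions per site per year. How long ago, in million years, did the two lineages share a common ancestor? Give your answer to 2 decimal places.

470.90

P = 153/1232 ≈ 0.124188 and Q = 56/1232 ≈ 0.045455.
Under the Kimura two-parameter model, d = −½ ln(1 − 2P − Q) − ¼ ln(1 − 2Q).
1 − 2P − Q = 0.706169, giving −½ ln(0.706169) = 0.173950.
1 − 2Q = 0.90909, giving −¼ ln(0.90909) = 0.023828.
d = 0.173950 + 0.023828 = 0.197778.
Under a molecular clock d = 2μt, so t = d/(2μ) = 0.197778 / (2 × 2.1 × 10^-10) = 470.90 million years.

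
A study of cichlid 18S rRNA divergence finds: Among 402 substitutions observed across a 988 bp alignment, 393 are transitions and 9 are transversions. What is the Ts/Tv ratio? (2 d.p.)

43.67

R = 393/9 = 43.666666… ≈ 43.67 (to 2 d.p.).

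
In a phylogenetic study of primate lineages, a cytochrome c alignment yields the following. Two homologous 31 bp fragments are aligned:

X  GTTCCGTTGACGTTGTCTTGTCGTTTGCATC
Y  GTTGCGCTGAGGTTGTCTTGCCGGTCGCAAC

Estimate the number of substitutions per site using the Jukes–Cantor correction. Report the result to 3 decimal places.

The sequences differ at 7 of 31 sites (4, 7, 11, 21, 24, 26, 30), so p = 7/31 ≈ 0.225806.
d = −(3/4) ln(1 − 4p/3) = −0.75 ln(1 − 0.301075) = −0.75 ln(0.698925)
  = −0.75 × (-0.358212) = 0.268659 substitutions/site.

0.269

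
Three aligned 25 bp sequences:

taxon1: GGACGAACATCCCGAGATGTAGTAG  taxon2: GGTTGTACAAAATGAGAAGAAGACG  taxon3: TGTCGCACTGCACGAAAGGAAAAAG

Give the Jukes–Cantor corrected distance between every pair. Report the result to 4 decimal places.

taxon1–taxon2: 11/25 sites differ → p = 0.44, d = −0.75 ln(1 − 0.586667) = 0.662626 ≈ 0.6626.
taxon1–taxon3: 11/25 sites differ → p = 0.44, d = −0.75 ln(1 − 0.586667) = 0.662626 ≈ 0.6626.
taxon2–taxon3: 11/25 sites differ → p = 0.44, d = −0.75 ln(1 − 0.586667) = 0.662626 ≈ 0.6626.

d(taxon1,taxon2) = 0.6626, d(taxon1,taxon3) = 0.6626, d(taxon2,taxon3) = 0.6626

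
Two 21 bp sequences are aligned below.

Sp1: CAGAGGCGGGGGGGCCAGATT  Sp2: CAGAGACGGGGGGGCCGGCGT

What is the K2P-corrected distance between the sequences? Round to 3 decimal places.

0.221

Of 21 sites, 2 differences are transitions and 2 are transversions, so P = 2/21 ≈ 0.095238 and Q = 2/21 ≈ 0.095238.
Under the Kimura two-parameter model, d = −½ ln(1 − 2P − Q) − ¼ ln(1 − 2Q).
1 − 2P − Q = 0.714286, giving −½ ln(0.714286) = 0.168236.
1 − 2Q = 0.809524, giving −¼ ln(0.809524) = 0.052827.
d = 0.168236 + 0.052827 = 0.221063.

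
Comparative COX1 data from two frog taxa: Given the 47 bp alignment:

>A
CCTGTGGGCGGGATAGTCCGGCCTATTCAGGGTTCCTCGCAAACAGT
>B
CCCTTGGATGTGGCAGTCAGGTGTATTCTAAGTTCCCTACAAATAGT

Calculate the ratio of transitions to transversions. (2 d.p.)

2.40

Transitions are A↔G and C↔T; transversions are all other mismatches.
Transitions: 12. Transversions: 5.
R = 12/5 = 2.40.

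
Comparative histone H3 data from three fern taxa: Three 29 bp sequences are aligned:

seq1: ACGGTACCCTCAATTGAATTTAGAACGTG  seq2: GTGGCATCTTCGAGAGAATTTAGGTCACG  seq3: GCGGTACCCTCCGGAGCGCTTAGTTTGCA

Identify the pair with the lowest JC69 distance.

seq1–seq2: 12/29 differ, p = 0.414, d = 0.602.
seq1–seq3: 13/29 differ, p = 0.448, d = 0.683.
seq2–seq3: 13/29 differ, p = 0.448, d = 0.683.
The smallest distance is between seq1 and seq2.

seq1 and seq2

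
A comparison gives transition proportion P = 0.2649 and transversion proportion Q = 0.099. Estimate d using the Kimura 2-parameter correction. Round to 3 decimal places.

0.551

Under the Kimura two-parameter model, d = −½ ln(1 − 2P − Q) − ¼ ln(1 − 2Q).
1 − 2P − Q = 0.3712, giving −½ ln(0.3712) = 0.495507.
1 − 2Q = 0.802, giving −¼ ln(0.802) = 0.055162.
d = 0.495507 + 0.055162 = 0.550669.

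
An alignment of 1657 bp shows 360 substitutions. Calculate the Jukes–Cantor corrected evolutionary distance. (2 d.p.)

p = 360/1657 ≈ 0.21726.
d = −(3/4) ln(1 − 4p/3) = −0.75 ln(1 − 0.28968) = −0.75 ln(0.71032)
  = −0.75 × (-0.342040) = 0.256530 substitutions/site.

0.26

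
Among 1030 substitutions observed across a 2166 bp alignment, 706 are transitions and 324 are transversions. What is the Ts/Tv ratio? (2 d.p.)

R = 706/324 = 2.179012… ≈ 2.18 (to 2 d.p.).

2.18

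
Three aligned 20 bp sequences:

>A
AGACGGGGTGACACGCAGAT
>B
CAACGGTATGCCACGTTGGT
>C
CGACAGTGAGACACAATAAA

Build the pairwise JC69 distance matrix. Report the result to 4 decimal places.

A–B: 8/20 sites differ → p = 0.4, d = −0.75 ln(1 − 0.533333) = 0.571605 ≈ 0.5716.
A–C: 9/20 sites differ → p = 0.45, d = −0.75 ln(1 − 0.6) = 0.687218 ≈ 0.6872.
B–C: 10/20 sites differ → p = 0.5, d = −0.75 ln(1 − 0.666667) = 0.823960 ≈ 0.8240.

d(A,B) = 0.5716, d(A,C) = 0.6872, d(B,C) = 0.8240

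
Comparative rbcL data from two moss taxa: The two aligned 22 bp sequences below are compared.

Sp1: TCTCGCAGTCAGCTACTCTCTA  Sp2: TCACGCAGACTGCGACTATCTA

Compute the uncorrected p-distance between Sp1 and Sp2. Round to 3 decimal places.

0.227

The sequences differ at 5 of 22 positions (sites 3, 9, 11, 14, 18).
p = 5/22 = 0.227272… ≈ 0.227 (to 3 d.p.).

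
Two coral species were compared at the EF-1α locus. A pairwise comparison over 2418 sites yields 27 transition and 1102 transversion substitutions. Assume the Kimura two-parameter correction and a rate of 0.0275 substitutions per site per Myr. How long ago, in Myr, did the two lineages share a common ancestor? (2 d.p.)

16.93

P = 27/2418 ≈ 0.011166 and Q = 1102/2418 ≈ 0.455749.
Under the Kimura two-parameter model, d = −½ ln(1 − 2P − Q) − ¼ ln(1 − 2Q).
1 − 2P − Q = 0.521919, giving −½ ln(0.521919) = 0.325121.
1 − 2Q = 0.088502, giving −¼ ln(0.088502) = 0.606183.
d = 0.325121 + 0.606183 = 0.931304.
Under a molecular clock d = 2μt, so t = d/(2μ) = 0.931304 / (2 × 0.0275) = 16.93 Myr.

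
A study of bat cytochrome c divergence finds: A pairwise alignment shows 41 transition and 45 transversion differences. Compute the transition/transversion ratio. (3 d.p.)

R = 41/45 = 0.911111… ≈ 0.911 (to 3 d.p.).

0.911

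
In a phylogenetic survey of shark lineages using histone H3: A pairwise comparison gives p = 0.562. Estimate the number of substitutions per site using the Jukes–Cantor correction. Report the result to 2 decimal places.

1.04

d = −(3/4) ln(1 − 4p/3) = −0.75 ln(1 − 0.749333) = −0.75 ln(0.250667)
  = −0.75 × (-1.383630) = 1.037723 substitutions/site.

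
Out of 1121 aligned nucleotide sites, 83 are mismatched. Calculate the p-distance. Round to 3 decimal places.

p = 83/1121 = 0.074041… ≈ 0.074 (to 3 d.p.).

0.074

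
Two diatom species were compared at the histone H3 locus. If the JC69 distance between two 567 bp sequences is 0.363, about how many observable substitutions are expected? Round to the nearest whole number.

Invert JC69: p = (3/4)(1 − e^(−4d/3)) = 0.75 × (1 − e^(-0.484)) = 0.75 × (1 − 0.616313) = 0.287765.
Expected differing sites = pL ≈ 0.287765 × 567 = 163.162755 ≈ 163.

163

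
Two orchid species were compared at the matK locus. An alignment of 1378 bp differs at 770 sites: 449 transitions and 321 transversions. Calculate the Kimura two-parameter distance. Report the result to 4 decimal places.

1.2365

P = 449/1378 ≈ 0.325835 and Q = 321/1378 ≈ 0.232946.
Under the Kimura two-parameter model, d = −½ ln(1 − 2P − Q) − ¼ ln(1 − 2Q).
1 − 2P − Q = 0.115384, giving −½ ln(0.115384) = 1.079745.
1 − 2Q = 0.534108, giving −¼ ln(0.534108) = 0.156789.
d = 1.079745 + 0.156789 = 1.236534.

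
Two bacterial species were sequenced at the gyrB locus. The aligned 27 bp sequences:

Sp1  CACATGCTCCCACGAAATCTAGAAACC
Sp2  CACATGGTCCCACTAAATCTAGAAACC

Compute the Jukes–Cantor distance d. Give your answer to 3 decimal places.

The sequences differ at 2 of 27 sites (7, 14), so p = 2/27 ≈ 0.074074.
d = −(3/4) ln(1 − 4p/3) = −0.75 ln(1 − 0.098765) = −0.75 ln(0.901235)
  = −0.75 × (-0.103989) = 0.077992 substitutions/site.

0.078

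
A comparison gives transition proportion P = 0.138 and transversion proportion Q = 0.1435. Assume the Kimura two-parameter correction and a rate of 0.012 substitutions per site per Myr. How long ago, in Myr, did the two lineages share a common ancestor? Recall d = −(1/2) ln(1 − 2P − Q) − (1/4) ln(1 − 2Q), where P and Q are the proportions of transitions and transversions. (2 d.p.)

Under the Kimura two-parameter model, d = −½ ln(1 − 2P − Q) − ¼ ln(1 − 2Q).
1 − 2P − Q = 0.5805, giving −½ ln(0.5805) = 0.271933.
1 − 2Q = 0.713, giving −¼ ln(0.713) = 0.084568.
d = 0.271933 + 0.084568 = 0.356501.
Under a molecular clock d = 2μt, so t = d/(2μ) = 0.356501 / (2 × 0.012) = 14.85 Myr.

14.85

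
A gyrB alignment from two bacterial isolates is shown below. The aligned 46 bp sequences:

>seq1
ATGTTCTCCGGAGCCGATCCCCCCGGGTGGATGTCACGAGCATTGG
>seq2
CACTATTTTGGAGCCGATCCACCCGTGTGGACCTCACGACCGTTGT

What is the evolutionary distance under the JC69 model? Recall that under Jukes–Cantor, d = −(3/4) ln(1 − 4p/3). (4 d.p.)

The sequences differ at 14 of 46 sites, so p = 14/46 ≈ 0.304348.
d = −(3/4) ln(1 − 4p/3) = −0.75 ln(1 − 0.405797) = −0.75 ln(0.594203)
  = −0.75 × (-0.520534) = 0.390401 substitutions/site.

0.3904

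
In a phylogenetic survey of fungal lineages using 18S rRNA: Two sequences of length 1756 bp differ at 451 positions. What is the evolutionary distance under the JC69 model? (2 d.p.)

p = 451/1756 ≈ 0.256834.
d = −(3/4) ln(1 − 4p/3) = −0.75 ln(1 − 0.342445) = −0.75 ln(0.657555)
  = −0.75 × (-0.419227) = 0.314420 substitutions/site.

0.31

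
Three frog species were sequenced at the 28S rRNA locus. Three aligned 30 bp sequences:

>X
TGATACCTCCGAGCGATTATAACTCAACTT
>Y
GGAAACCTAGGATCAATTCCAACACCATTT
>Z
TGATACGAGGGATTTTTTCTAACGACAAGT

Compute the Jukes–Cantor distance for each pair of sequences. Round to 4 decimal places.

X–Y: 11/30 sites differ → p ≈ 0.366667, d = −0.75 ln(1 − 0.488889) = 0.503376 ≈ 0.5034.
X–Z: 14/30 sites differ → p ≈ 0.466667, d = −0.75 ln(1 − 0.622223) = 0.730088 ≈ 0.7301.
Y–Z: 13/30 sites differ → p ≈ 0.433333, d = −0.75 ln(1 − 0.577777) = 0.646666 ≈ 0.6467.

d(X,Y) = 0.5034, d(X,Z) = 0.7301, d(Y,Z) = 0.6467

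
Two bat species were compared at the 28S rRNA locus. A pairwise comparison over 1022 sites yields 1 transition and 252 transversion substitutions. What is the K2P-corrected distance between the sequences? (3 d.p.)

0.313

P = 1/1022 ≈ 0.000978 and Q = 252/1022 ≈ 0.246575.
Under the Kimura two-parameter model, d = −½ ln(1 − 2P − Q) − ¼ ln(1 − 2Q).
1 − 2P − Q = 0.751469, giving −½ ln(0.751469) = 0.142863.
1 − 2Q = 0.50685, giving −¼ ln(0.50685) = 0.169885.
d = 0.142863 + 0.169885 = 0.312748.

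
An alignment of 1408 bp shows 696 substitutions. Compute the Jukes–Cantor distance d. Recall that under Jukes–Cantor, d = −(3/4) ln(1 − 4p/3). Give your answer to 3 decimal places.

0.807

p = 696/1408 ≈ 0.494318.
d = −(3/4) ln(1 − 4p/3) = −0.75 ln(1 − 0.659091) = −0.75 ln(0.340909)
  = −0.75 × (-1.076140) = 0.807105 substitutions/site.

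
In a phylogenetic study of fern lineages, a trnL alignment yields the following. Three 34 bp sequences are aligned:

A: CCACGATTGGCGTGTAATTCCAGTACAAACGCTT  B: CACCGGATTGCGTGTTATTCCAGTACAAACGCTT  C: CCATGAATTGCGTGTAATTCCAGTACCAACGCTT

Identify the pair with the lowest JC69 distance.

A and C

A–B: 6/34 differ, p = 0.176, d = 0.201.
A–C: 4/34 differ, p = 0.118, d = 0.128.
B–C: 6/34 differ, p = 0.176, d = 0.201.
The smallest distance is between A and C.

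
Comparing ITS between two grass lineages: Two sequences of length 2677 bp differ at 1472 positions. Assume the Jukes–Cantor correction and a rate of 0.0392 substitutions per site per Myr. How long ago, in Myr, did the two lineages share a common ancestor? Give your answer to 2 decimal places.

12.64

p = 1472/2677 ≈ 0.549869.
d = −(3/4) ln(1 − 4p/3) = −0.75 ln(1 − 0.733159) = −0.75 ln(0.266841)
  = −0.75 × (-1.321102) = 0.990827 substitutions/site.
Under a molecular clock d = 2μt, so t = d/(2μ) = 0.990827 / (2 × 0.0392) = 12.64 Myr.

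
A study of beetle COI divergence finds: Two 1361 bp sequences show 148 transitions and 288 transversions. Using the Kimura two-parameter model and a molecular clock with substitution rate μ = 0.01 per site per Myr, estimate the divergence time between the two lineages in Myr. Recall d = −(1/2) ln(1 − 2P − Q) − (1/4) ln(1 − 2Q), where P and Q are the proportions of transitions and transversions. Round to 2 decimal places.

P = 148/1361 ≈ 0.108744 and Q = 288/1361 ≈ 0.211609.
Under the Kimura two-parameter model, d = −½ ln(1 − 2P − Q) − ¼ ln(1 − 2Q).
1 − 2P − Q = 0.570903, giving −½ ln(0.570903) = 0.280268.
1 − 2Q = 0.576782, giving −¼ ln(0.576782) = 0.137573.
d = 0.280268 + 0.137573 = 0.417841.
Under a molecular clock d = 2μt, so t = d/(2μ) = 0.417841 / (2 × 0.01) = 20.89 Myr.

20.89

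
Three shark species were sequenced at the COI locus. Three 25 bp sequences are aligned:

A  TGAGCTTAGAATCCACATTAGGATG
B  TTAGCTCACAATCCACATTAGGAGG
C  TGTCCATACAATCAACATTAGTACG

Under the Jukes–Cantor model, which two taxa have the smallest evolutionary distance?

A and B

A–B: 4/25 differ, p = 0.160, d = 0.180.
A–C: 7/25 differ, p = 0.280, d = 0.351.
B–C: 8/25 differ, p = 0.320, d = 0.417.
The smallest distance is between A and B.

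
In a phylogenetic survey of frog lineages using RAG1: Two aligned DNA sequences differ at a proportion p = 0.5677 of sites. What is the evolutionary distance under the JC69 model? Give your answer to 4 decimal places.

d = −(3/4) ln(1 − 4p/3) = −0.75 ln(1 − 0.756933) = −0.75 ln(0.243067)
  = −0.75 × (-1.414418) = 1.060814 substitutions/site.

1.0608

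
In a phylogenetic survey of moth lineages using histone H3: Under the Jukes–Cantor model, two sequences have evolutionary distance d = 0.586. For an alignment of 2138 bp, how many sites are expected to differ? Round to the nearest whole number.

Invert JC69: p = (3/4)(1 − e^(−4d/3)) = 0.75 × (1 − e^(-0.781333)) = 0.75 × (1 − 0.457795) = 0.406654.
Expected differing sites = pL ≈ 0.406654 × 2138 = 869.426252 ≈ 869.

869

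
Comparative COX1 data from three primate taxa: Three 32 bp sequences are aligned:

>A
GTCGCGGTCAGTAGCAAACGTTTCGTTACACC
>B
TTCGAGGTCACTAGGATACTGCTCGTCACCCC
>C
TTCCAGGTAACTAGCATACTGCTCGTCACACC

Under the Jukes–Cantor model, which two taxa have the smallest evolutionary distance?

B and C

A–B: 10/32 differ, p = 0.313, d = 0.404.
A–C: 10/32 differ, p = 0.313, d = 0.404.
B–C: 4/32 differ, p = 0.125, d = 0.137.
The smallest distance is between B and C.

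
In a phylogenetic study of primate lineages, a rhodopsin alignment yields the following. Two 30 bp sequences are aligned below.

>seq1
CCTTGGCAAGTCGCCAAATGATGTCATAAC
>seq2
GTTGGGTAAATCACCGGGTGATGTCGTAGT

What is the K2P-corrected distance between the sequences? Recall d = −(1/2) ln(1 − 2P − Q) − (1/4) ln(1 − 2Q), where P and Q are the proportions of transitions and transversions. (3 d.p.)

0.697

Of 30 sites, 10 differences are transitions and 2 are transversions, so P = 10/30 ≈ 0.333333 and Q = 2/30 ≈ 0.066667.
Under the Kimura two-parameter model, d = −½ ln(1 − 2P − Q) − ¼ ln(1 − 2Q).
1 − 2P − Q = 0.266667, giving −½ ln(0.266667) = 0.660877.
1 − 2Q = 0.866666, giving −¼ ln(0.866666) = 0.035775.
d = 0.660877 + 0.035775 = 0.696652.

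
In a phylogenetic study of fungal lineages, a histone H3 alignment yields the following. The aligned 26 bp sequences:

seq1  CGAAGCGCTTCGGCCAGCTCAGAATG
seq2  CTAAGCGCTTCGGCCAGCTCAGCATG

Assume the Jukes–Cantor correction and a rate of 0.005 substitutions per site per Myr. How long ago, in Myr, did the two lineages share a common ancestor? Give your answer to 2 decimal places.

8.12

The sequences differ at 2 of 26 sites (2, 23), so p = 2/26 ≈ 0.076923.
d = −(3/4) ln(1 − 4p/3) = −0.75 ln(1 − 0.102564) = −0.75 ln(0.897436)
  = −0.75 × (-0.108213) = 0.081160 substitutions/site.
Under a molecular clock d = 2μt, so t = d/(2μ) = 0.081160 / (2 × 0.005) = 8.12 Myr.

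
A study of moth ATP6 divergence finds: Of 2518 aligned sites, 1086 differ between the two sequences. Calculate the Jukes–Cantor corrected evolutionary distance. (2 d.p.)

p = 1086/2518 ≈ 0.431295.
d = −(3/4) ln(1 − 4p/3) = −0.75 ln(1 − 0.57506) = −0.75 ln(0.42494)
  = −0.75 × (-0.855807) = 0.641855 substitutions/site.

0.64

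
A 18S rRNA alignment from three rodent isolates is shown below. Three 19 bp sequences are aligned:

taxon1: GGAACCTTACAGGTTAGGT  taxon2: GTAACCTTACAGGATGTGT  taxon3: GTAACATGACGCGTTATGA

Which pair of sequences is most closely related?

taxon1 and taxon2

taxon1–taxon2: 4/19 differ, p = 0.211, d = 0.247.
taxon1–taxon3: 7/19 differ, p = 0.368, d = 0.507.
taxon2–taxon3: 7/19 differ, p = 0.368, d = 0.507.
The smallest distance is between taxon1 and taxon2.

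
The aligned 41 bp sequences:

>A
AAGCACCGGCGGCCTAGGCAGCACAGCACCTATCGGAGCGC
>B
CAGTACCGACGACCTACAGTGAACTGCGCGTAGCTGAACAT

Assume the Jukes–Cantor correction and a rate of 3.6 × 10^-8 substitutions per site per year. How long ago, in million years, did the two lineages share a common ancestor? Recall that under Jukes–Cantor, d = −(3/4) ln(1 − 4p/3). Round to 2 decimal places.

The sequences differ at 17 of 41 sites, so p = 17/41 ≈ 0.414634.
d = −(3/4) ln(1 − 4p/3) = −0.75 ln(1 − 0.552845) = −0.75 ln(0.447155)
  = −0.75 × (-0.804850) = 0.603638 substitutions/site.
Under a molecular clock d = 2μt, so t = d/(2μ) = 0.603638 / (2 × 3.6 × 10^-8) = 8.38 million years.

8.38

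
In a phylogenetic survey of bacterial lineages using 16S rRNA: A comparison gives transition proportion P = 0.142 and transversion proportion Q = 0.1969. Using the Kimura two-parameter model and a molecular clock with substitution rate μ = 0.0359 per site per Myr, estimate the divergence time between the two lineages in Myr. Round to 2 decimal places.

6.31

Under the Kimura two-parameter model, d = −½ ln(1 − 2P − Q) − ¼ ln(1 − 2Q).
1 − 2P − Q = 0.5191, giving −½ ln(0.5191) = 0.327829.
1 − 2Q = 0.6062, giving −¼ ln(0.6062) = 0.125136.
d = 0.327829 + 0.125136 = 0.452965.
Under a molecular clock d = 2μt, so t = d/(2μ) = 0.452965 / (2 × 0.0359) = 6.31 Myr.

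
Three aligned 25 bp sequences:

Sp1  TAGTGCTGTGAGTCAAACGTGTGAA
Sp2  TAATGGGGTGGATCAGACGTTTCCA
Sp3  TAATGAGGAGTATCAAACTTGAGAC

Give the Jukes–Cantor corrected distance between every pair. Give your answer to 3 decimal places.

Sp1–Sp2: 9/25 sites differ → p = 0.36, d = −0.75 ln(1 − 0.48) = 0.490445 ≈ 0.490.
Sp1–Sp3: 9/25 sites differ → p = 0.36, d = −0.75 ln(1 − 0.48) = 0.490445 ≈ 0.490.
Sp2–Sp3: 10/25 sites differ → p = 0.4, d = −0.75 ln(1 − 0.533333) = 0.571605 ≈ 0.572.

d(Sp1,Sp2) = 0.490, d(Sp1,Sp3) = 0.490, d(Sp2,Sp3) = 0.572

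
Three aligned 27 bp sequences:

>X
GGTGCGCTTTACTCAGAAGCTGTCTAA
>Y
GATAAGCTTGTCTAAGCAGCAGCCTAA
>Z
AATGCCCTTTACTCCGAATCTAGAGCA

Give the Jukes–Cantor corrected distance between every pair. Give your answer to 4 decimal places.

d(X,Y) = 0.4408, d(X,Z) = 0.5107, d(Y,Z) = 1.1709

X–Y: 9/27 sites differ → p ≈ 0.333333, d = −0.75 ln(1 − 0.444444) = 0.440839 ≈ 0.4408.
X–Z: 10/27 sites differ → p ≈ 0.37037, d = −0.75 ln(1 − 0.493827) = 0.510658 ≈ 0.5107.
Y–Z: 16/27 sites differ → p ≈ 0.592593, d = −0.75 ln(1 − 0.790124) = 1.170929 ≈ 1.1709.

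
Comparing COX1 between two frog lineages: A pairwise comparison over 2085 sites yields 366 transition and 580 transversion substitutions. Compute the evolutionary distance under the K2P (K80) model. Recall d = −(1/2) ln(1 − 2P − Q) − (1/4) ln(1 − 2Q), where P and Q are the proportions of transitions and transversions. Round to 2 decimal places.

P = 366/2085 ≈ 0.17554 and Q = 580/2085 ≈ 0.278177.
Under the Kimura two-parameter model, d = −½ ln(1 − 2P − Q) − ¼ ln(1 − 2Q).
1 − 2P − Q = 0.370743, giving −½ ln(0.370743) = 0.496123.
1 − 2Q = 0.443646, giving −¼ ln(0.443646) = 0.203182.
d = 0.496123 + 0.203182 = 0.699305.

0.70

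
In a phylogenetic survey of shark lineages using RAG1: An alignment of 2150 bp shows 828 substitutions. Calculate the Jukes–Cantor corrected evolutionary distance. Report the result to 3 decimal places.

p = 828/2150 ≈ 0.385116.
d = −(3/4) ln(1 − 4p/3) = −0.75 ln(1 − 0.513488) = −0.75 ln(0.486512)
  = −0.75 × (-0.720494) = 0.540371 substitutions/site.

0.540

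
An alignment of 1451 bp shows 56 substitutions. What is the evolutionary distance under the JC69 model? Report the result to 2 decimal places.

p = 56/1451 ≈ 0.038594.
d = −(3/4) ln(1 − 4p/3) = −0.75 ln(1 − 0.051459) = −0.75 ln(0.948541)
  = −0.75 × (-0.052830) = 0.039623 substitutions/site.

0.04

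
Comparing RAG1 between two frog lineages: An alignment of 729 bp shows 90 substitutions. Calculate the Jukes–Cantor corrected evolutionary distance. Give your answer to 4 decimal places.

p = 90/729 ≈ 0.123457.
d = −(3/4) ln(1 − 4p/3) = −0.75 ln(1 − 0.164609) = −0.75 ln(0.835391)
  = −0.75 × (-0.179855) = 0.134891 substitutions/site.

0.1349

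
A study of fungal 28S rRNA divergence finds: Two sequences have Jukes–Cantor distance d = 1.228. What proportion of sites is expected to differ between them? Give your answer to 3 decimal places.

p = (3/4)(1 − e^(−4d/3)) = 0.75 × (1 − e^(-1.637333)) = 0.75 × (1 − 0.194498) = 0.604127.

0.604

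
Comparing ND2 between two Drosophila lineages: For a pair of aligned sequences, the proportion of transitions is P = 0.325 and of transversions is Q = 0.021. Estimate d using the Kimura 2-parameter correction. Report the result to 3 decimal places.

0.567

Under the Kimura two-parameter model, d = −½ ln(1 − 2P − Q) − ¼ ln(1 − 2Q).
1 − 2P − Q = 0.329, giving −½ ln(0.329) = 0.555849.
1 − 2Q = 0.958, giving −¼ ln(0.958) = 0.010727.
d = 0.555849 + 0.010727 = 0.566576.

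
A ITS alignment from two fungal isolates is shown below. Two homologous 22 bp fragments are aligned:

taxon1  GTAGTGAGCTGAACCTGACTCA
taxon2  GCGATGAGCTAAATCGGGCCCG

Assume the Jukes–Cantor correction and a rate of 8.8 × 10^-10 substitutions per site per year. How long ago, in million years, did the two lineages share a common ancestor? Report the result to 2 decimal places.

The sequences differ at 9 of 22 sites (2, 3, 4, 11, 14, 16, 18, 20, 22), so p = 9/22 ≈ 0.409091.
d = −(3/4) ln(1 − 4p/3) = −0.75 ln(1 − 0.545455) = −0.75 ln(0.454545)
  = −0.75 × (-0.788458) = 0.591344 substitutions/site.
Under a molecular clock d = 2μt, so t = d/(2μ) = 0.591344 / (2 × 8.8 × 10^-10) = 335.99 million years.

335.99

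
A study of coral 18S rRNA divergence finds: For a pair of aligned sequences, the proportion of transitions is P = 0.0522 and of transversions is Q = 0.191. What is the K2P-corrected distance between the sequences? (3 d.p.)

0.295

Under the Kimura two-parameter model, d = −½ ln(1 − 2P − Q) − ¼ ln(1 − 2Q).
1 − 2P − Q = 0.7046, giving −½ ln(0.7046) = 0.175063.
1 − 2Q = 0.618, giving −¼ ln(0.618) = 0.120317.
d = 0.175063 + 0.120317 = 0.295380.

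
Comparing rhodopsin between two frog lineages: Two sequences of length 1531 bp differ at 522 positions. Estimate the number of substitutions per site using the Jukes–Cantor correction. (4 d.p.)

0.4547

p = 522/1531 ≈ 0.340954.
d = −(3/4) ln(1 − 4p/3) = −0.75 ln(1 − 0.454605) = −0.75 ln(0.545395)
  = −0.75 × (-0.606245) = 0.454684 substitutions/site.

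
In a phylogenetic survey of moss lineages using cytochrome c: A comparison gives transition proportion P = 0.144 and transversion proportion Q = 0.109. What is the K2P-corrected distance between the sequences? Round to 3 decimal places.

Under the Kimura two-parameter model, d = −½ ln(1 − 2P − Q) − ¼ ln(1 − 2Q).
1 − 2P − Q = 0.603, giving −½ ln(0.603) = 0.252919.
1 − 2Q = 0.782, giving −¼ ln(0.782) = 0.061475.
d = 0.252919 + 0.061475 = 0.314394.

0.314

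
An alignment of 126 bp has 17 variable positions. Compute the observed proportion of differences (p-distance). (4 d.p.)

0.1349

p = 17/126 = 0.134920… ≈ 0.1349 (to 4 d.p.).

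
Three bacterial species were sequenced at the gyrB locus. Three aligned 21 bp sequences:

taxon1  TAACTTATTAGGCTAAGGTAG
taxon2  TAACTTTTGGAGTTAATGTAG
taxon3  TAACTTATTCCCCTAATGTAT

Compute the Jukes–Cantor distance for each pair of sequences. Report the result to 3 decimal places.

taxon1–taxon2: 6/21 sites differ → p ≈ 0.285714, d = −0.75 ln(1 − 0.380952) = 0.359679 ≈ 0.360.
taxon1–taxon3: 5/21 sites differ → p ≈ 0.238095, d = −0.75 ln(1 − 0.31746) = 0.286451 ≈ 0.286.
taxon2–taxon3: 7/21 sites differ → p ≈ 0.333333, d = −0.75 ln(1 − 0.444444) = 0.440839 ≈ 0.441.

d(taxon1,taxon2) = 0.360, d(taxon1,taxon3) = 0.286, d(taxon2,taxon3) = 0.441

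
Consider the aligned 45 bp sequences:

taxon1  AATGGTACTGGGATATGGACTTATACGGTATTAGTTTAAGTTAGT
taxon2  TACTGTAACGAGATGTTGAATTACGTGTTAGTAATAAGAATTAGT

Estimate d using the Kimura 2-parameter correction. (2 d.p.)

0.64

Of 45 sites, 10 differences are transitions and 9 are transversions, so P = 10/45 ≈ 0.222222 and Q = 9/45 = 0.2.
Under the Kimura two-parameter model, d = −½ ln(1 − 2P − Q) − ¼ ln(1 − 2Q).
1 − 2P − Q = 0.355556, giving −½ ln(0.355556) = 0.517036.
1 − 2Q = 0.6, giving −¼ ln(0.6) = 0.127706.
d = 0.517036 + 0.127706 = 0.644742.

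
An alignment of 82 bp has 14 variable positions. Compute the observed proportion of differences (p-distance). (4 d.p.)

0.1707

p = 14/82 = 0.170731… ≈ 0.1707 (to 4 d.p.).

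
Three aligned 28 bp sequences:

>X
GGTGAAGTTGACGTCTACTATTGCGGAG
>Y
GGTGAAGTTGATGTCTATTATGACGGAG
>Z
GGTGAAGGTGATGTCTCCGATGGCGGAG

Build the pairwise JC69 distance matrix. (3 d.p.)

X–Y: 4/28 sites differ → p ≈ 0.142857, d = −0.75 ln(1 − 0.190476) = 0.158482 ≈ 0.158.
X–Z: 5/28 sites differ → p ≈ 0.178571, d = −0.75 ln(1 − 0.238095) = 0.203950 ≈ 0.204.
Y–Z: 5/28 sites differ → p ≈ 0.178571, d = −0.75 ln(1 − 0.238095) = 0.203950 ≈ 0.204.

d(X,Y) = 0.158, d(X,Z) = 0.204, d(Y,Z) = 0.204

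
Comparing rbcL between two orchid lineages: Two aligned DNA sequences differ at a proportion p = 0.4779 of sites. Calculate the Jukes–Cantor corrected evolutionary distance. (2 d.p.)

0.76

d = −(3/4) ln(1 − 4p/3) = −0.75 ln(1 − 0.6372) = −0.75 ln(0.3628)
  = −0.75 × (-1.013904) = 0.760428 substitutions/site.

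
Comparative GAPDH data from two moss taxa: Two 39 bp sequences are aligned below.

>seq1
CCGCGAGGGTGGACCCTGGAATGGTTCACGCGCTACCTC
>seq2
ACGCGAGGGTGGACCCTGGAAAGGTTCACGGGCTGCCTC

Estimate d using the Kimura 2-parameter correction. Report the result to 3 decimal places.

0.110

Of 39 sites, 1 differences are transitions and 3 are transversions, so P = 1/39 ≈ 0.025641 and Q = 3/39 ≈ 0.076923.
Under the Kimura two-parameter model, d = −½ ln(1 − 2P − Q) − ¼ ln(1 − 2Q).
1 − 2P − Q = 0.871795, giving −½ ln(0.871795) = 0.068600.
1 − 2Q = 0.846154, giving −¼ ln(0.846154) = 0.041763.
d = 0.068600 + 0.041763 = 0.110363.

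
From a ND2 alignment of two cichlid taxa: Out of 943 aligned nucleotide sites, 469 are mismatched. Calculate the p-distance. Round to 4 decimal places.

0.4973

p = 469/943 = 0.497348… ≈ 0.4973 (to 4 d.p.).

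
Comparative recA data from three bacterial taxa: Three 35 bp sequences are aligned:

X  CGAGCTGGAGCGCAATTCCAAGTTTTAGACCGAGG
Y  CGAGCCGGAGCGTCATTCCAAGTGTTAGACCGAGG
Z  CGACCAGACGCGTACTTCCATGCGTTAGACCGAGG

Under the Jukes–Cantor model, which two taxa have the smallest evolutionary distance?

X–Y: 4/35 differ, p = 0.114, d = 0.124.
X–Z: 9/35 differ, p = 0.257, d = 0.315.
Y–Z: 8/35 differ, p = 0.229, d = 0.273.
The smallest distance is between X and Y.

X and Y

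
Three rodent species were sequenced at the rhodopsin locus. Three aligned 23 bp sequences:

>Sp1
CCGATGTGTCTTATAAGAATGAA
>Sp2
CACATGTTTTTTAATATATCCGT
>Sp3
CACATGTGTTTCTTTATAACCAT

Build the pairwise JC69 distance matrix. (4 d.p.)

d(Sp1,Sp2) = 0.8922, d(Sp1,Sp3) = 0.6501, d(Sp2,Sp3) = 0.3206

Sp1–Sp2: 12/23 sites differ → p ≈ 0.521739, d = −0.75 ln(1 − 0.695652) = 0.892188 ≈ 0.8922.
Sp1–Sp3: 10/23 sites differ → p ≈ 0.434783, d = −0.75 ln(1 − 0.579711) = 0.650110 ≈ 0.6501.
Sp2–Sp3: 6/23 sites differ → p ≈ 0.26087, d = −0.75 ln(1 − 0.347827) = 0.320584 ≈ 0.3206.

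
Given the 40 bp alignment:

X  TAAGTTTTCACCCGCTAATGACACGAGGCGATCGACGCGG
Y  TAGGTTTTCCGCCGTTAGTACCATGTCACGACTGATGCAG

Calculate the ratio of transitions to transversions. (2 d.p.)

Transitions are A↔G and C↔T; transversions are all other mismatches.
Transitions: 10. Transversions: 5.
R = 10/5 = 2.00.

2.00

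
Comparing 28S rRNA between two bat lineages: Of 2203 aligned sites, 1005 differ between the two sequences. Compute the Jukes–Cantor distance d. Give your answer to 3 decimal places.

0.703

p = 1005/2203 ≈ 0.456196.
d = −(3/4) ln(1 − 4p/3) = −0.75 ln(1 − 0.608261) = −0.75 ln(0.391739)
  = −0.75 × (-0.937159) = 0.702869 substitutions/site.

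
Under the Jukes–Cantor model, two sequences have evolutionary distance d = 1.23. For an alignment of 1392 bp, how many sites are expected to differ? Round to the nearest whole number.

841

Invert JC69: p = (3/4)(1 − e^(−4d/3)) = 0.75 × (1 − e^(-1.64)) = 0.75 × (1 − 0.193980) = 0.604515.
Expected differing sites = pL ≈ 0.604515 × 1392 = 841.48488 ≈ 841.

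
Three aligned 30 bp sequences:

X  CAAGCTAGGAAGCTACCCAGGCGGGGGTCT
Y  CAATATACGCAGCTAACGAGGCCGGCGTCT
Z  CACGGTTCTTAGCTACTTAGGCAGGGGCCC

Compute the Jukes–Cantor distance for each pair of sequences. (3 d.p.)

d(X,Y) = 0.330, d(X,Z) = 0.503, d(Y,Z) = 0.647

X–Y: 8/30 sites differ → p ≈ 0.266667, d = −0.75 ln(1 − 0.355556) = 0.329526 ≈ 0.330.
X–Z: 11/30 sites differ → p ≈ 0.366667, d = −0.75 ln(1 − 0.488889) = 0.503376 ≈ 0.503.
Y–Z: 13/30 sites differ → p ≈ 0.433333, d = −0.75 ln(1 − 0.577777) = 0.646666 ≈ 0.647.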